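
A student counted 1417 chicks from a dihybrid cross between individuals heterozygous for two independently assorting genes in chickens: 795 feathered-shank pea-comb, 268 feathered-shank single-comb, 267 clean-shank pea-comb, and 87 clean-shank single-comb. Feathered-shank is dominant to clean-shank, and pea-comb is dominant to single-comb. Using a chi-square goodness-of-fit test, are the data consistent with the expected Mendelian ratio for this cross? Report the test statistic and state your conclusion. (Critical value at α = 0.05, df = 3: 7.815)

0.060; consistent

A dihybrid F₂ with independent assortment and complete dominance at both loci gives a 9:3:3:1 phenotypic ratio.
Expected counts for N = 1417 under a 9:3:3:1 ratio (total parts = 16):
  feathered-shank pea-comb: 1417 × 9/16 = 797.0625
  feathered-shank single-comb: 1417 × 3/16 = 265.6875
  clean-shank pea-comb: 1417 × 3/16 = 265.6875
  clean-shank single-comb: 1417 × 1/16 = 88.5625
χ² = Σ (O − E)² / E
  feathered-shank pea-comb: (795 − 797.0625)² / 797.0625 = 0.0053
  feathered-shank single-comb: (268 − 265.6875)² / 265.6875 = 0.0201
  clean-shank pea-comb: (267 − 265.6875)² / 265.6875 = 0.0065
  clean-shank single-comb: (87 − 88.5625)² / 88.5625 = 0.0276
χ² = 0.0053 + 0.0201 + 0.0065 + 0.0276 = 0.0595 ≈ 0.060
Degrees of freedom = 4 − 1 = 3; critical value at α = 0.05 is 7.815.
Since 0.060 < 7.815, we fail to reject the null hypothesis — the data are consistent with the 9:3:3:1 ratio.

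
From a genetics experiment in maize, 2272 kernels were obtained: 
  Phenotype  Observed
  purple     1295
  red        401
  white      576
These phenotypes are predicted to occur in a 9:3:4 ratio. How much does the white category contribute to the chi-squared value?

The 9:3:4 ratio has 16 parts, so with N = 2272 the expected counts are:
  purple: 2272 × 9/16 = 1278
  red: 2272 × 3/16 = 426
  white: 2272 × 4/16 = 568
Contribution of white: (576 − 568)² / 568 = 0.1127

0.113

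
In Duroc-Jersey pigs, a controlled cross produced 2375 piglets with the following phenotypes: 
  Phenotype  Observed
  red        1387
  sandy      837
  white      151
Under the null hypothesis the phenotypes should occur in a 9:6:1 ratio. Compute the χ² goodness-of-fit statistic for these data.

5.225

Under the 9:6:1 hypothesis (Σ ratio = 16, N = 2375):
  red: 2375 × 9/16 = 1335.9375
  sandy: 2375 × 6/16 = 890.625
  white: 2375 × 1/16 = 148.4375
χ² = Σ (O − E)² / E
  red: (1387 − 1335.9375)² / 1335.9375 = 1.9517
  sandy: (837 − 890.625)² / 890.625 = 3.2288
  white: (151 − 148.4375)² / 148.4375 = 0.0442
χ² = 1.9517 + 3.2288 + 0.0442 = 5.2247 ≈ 5.225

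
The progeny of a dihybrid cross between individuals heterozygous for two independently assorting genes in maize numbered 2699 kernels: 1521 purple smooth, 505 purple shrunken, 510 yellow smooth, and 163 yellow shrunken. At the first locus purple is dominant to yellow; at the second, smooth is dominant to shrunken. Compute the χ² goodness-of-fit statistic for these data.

A dihybrid F₂ with independent assortment and complete dominance at both loci gives a 9:3:3:1 phenotypic ratio.
Under the 9:3:3:1 hypothesis (Σ ratio = 16, N = 2699):
  purple smooth: 2699 × 9/16 = 1518.1875
  purple shrunken: 2699 × 3/16 = 506.0625
  yellow smooth: 2699 × 3/16 = 506.0625
  yellow shrunken: 2699 × 1/16 = 168.6875
χ² = Σ (O − E)² / E
  purple smooth: (1521 − 1518.1875)² / 1518.1875 = 0.0052
  purple shrunken: (505 − 506.0625)² / 506.0625 = 0.0022
  yellow smooth: (510 − 506.0625)² / 506.0625 = 0.0306
  yellow shrunken: (163 − 168.6875)² / 168.6875 = 0.1918
χ² = 0.0052 + 0.0022 + 0.0306 + 0.1918 = 0.2298 ≈ 0.230

0.230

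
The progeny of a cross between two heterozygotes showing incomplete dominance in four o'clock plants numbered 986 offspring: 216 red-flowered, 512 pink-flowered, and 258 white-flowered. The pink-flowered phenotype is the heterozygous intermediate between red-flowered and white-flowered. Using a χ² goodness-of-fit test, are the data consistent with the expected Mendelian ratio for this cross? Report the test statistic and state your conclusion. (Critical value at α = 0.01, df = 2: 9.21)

5.043; consistent

With incomplete dominance, a heterozygote × heterozygote cross gives a 1:2:1 phenotypic ratio.
The 1:2:1 ratio has 4 parts, so with N = 986 the expected counts are:
  red-flowered: 986 × 1/4 = 246.5
  pink-flowered: 986 × 2/4 = 493
  white-flowered: 986 × 1/4 = 246.5
χ² = Σ (O − E)² / E
  red-flowered: (216 − 246.5)² / 246.5 = 3.7738
  pink-flowered: (512 − 493)² / 493 = 0.7323
  white-flowered: (258 − 246.5)² / 246.5 = 0.5365
χ² = 3.7738 + 0.7323 + 0.5365 = 5.0426 ≈ 5.043
Degrees of freedom = 3 − 1 = 2; critical value at α = 0.01 is 9.21.
Since 5.043 < 9.21, we fail to reject the null hypothesis — the data are consistent with the 1:2:1 ratio.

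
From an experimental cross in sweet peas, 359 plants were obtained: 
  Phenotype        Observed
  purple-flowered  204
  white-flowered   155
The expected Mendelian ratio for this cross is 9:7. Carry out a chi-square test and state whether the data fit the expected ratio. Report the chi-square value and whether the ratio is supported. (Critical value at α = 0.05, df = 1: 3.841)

Under the 9:7 hypothesis (Σ ratio = 16, N = 359):
  purple-flowered: 359 × 9/16 = 201.9375
  white-flowered: 359 × 7/16 = 157.0625
χ² = Σ (O − E)² / E
  purple-flowered: (204 − 201.9375)² / 201.9375 = 0.0211
  white-flowered: (155 − 157.0625)² / 157.0625 = 0.0271
χ² = 0.0211 + 0.0271 = 0.0482 ≈ 0.048
Degrees of freedom = 2 − 1 = 1; critical value at α = 0.05 is 3.841.
Since 0.048 < 3.841, we fail to reject the null hypothesis — the data are consistent with the 9:7 ratio.

0.048; consistent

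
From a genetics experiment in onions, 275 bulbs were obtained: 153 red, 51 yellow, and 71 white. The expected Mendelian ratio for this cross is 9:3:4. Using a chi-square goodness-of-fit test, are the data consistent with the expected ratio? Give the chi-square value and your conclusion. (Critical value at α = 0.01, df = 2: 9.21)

0.098; consistent

Under the 9:3:4 hypothesis (Σ ratio = 16, N = 275):
  red: 275 × 9/16 = 154.6875
  yellow: 275 × 3/16 = 51.5625
  white: 275 × 4/16 = 68.75
χ² = Σ (O − E)² / E
  red: (153 − 154.6875)² / 154.6875 = 0.0184
  yellow: (51 − 51.5625)² / 51.5625 = 0.0061
  white: (71 − 68.75)² / 68.75 = 0.0736
χ² = 0.0184 + 0.0061 + 0.0736 = 0.0981 ≈ 0.098
Degrees of freedom = 3 − 1 = 2; critical value at α = 0.01 is 9.21.
Since 0.098 < 9.21, we fail to reject the null hypothesis — the data are consistent with the 9:3:4 ratio.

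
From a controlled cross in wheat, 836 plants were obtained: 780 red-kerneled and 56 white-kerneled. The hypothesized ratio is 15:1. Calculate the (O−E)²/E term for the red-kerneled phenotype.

Total ratio parts = 16. Expected numbers out of 836:
  red-kerneled: 836 × 15/16 = 783.75
  white-kerneled: 836 × 1/16 = 52.25
Contribution of red-kerneled: (780 − 783.75)² / 783.75 = 0.0179

0.018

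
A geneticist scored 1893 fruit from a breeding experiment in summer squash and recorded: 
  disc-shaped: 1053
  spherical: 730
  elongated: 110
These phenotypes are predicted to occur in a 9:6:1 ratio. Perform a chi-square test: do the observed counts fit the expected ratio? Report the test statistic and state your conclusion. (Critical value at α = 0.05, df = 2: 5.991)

1.286; consistent

Total ratio parts = 16. Expected numbers out of 1893:
  disc-shaped: 1893 × 9/16 = 1064.8125
  spherical: 1893 × 6/16 = 709.875
  elongated: 1893 × 1/16 = 118.3125
χ² = Σ (O − E)² / E
  disc-shaped: (1053 − 1064.8125)² / 1064.8125 = 0.1310
  spherical: (730 − 709.875)² / 709.875 = 0.5705
  elongated: (110 − 118.3125)² / 118.3125 = 0.5840
χ² = 0.1310 + 0.5705 + 0.5840 = 1.2855 ≈ 1.286
Degrees of freedom = 3 − 1 = 2; critical value at α = 0.05 is 5.991.
Since 1.286 < 5.991, we fail to reject the null hypothesis — the data are consistent with the 9:6:1 ratio.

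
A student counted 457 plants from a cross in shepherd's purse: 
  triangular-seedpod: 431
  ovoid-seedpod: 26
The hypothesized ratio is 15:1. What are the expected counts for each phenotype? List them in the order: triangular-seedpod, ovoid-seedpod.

Under the 15:1 hypothesis (Σ ratio = 16, N = 457):
  triangular-seedpod: 457 × 15/16 = 428.4375
  ovoid-seedpod: 457 × 1/16 = 28.5625

428.4375, 28.5625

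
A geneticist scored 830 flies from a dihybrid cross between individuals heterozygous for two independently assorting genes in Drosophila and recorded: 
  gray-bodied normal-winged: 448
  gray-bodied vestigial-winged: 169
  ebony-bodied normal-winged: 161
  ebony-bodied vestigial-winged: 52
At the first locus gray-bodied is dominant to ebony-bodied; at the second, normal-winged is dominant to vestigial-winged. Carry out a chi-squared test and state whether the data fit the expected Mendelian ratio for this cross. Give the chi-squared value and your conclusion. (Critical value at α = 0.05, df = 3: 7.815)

2.099; consistent

A dihybrid F₂ with independent assortment and complete dominance at both loci gives a 9:3:3:1 phenotypic ratio.
Expected counts for N = 830 under a 9:3:3:1 ratio (total parts = 16):
  gray-bodied normal-winged: 830 × 9/16 = 466.875
  gray-bodied vestigial-winged: 830 × 3/16 = 155.625
  ebony-bodied normal-winged: 830 × 3/16 = 155.625
  ebony-bodied vestigial-winged: 830 × 1/16 = 51.875
χ² = Σ (O − E)² / E
  gray-bodied normal-winged: (448 − 466.875)² / 466.875 = 0.7631
  gray-bodied vestigial-winged: (169 − 155.625)² / 155.625 = 1.1495
  ebony-bodied normal-winged: (161 − 155.625)² / 155.625 = 0.1856
  ebony-bodied vestigial-winged: (52 − 51.875)² / 51.875 = 0.0003
χ² = 0.7631 + 1.1495 + 0.1856 + 0.0003 = 2.0985 ≈ 2.099
Degrees of freedom = 4 − 1 = 3; critical value at α = 0.05 is 7.815.
Since 2.099 < 7.815, we fail to reject the null hypothesis — the data are consistent with the 9:3:3:1 ratio.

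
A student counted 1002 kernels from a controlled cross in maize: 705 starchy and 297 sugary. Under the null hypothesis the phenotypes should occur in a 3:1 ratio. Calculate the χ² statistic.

11.509

Expected counts for N = 1002 under a 3:1 ratio (total parts = 4):
  starchy: 1002 × 3/4 = 751.5
  sugary: 1002 × 1/4 = 250.5
χ² = Σ (O − E)² / E
  starchy: (705 − 751.5)² / 751.5 = 2.8772
  sugary: (297 − 250.5)² / 250.5 = 8.6317
χ² = 2.8772 + 8.6317 = 11.5089 ≈ 11.509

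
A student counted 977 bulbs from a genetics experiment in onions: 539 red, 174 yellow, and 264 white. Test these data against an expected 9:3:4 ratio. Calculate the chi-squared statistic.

The 9:3:4 ratio has 16 parts, so with N = 977 the expected counts are:
  red: 977 × 9/16 = 549.5625
  yellow: 977 × 3/16 = 183.1875
  white: 977 × 4/16 = 244.25
χ² = Σ (O − E)² / E
  red: (539 − 549.5625)² / 549.5625 = 0.2030
  yellow: (174 − 183.1875)² / 183.1875 = 0.4608
  white: (264 − 244.25)² / 244.25 = 1.5970
χ² = 0.2030 + 0.4608 + 1.5970 = 2.2608 ≈ 2.261

2.261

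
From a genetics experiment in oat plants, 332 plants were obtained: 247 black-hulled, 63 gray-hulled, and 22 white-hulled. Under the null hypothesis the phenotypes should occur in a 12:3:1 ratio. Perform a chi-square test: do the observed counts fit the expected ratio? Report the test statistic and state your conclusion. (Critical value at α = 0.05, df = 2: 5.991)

The 12:3:1 ratio has 16 parts, so with N = 332 the expected counts are:
  black-hulled: 332 × 12/16 = 249
  gray-hulled: 332 × 3/16 = 62.25
  white-hulled: 332 × 1/16 = 20.75
χ² = Σ (O − E)² / E
  black-hulled: (247 − 249)² / 249 = 0.0161
  gray-hulled: (63 − 62.25)² / 62.25 = 0.0090
  white-hulled: (22 − 20.75)² / 20.75 = 0.0753
χ² = 0.0161 + 0.0090 + 0.0753 = 0.1004 ≈ 0.100
Degrees of freedom = 3 − 1 = 2; critical value at α = 0.05 is 5.991.
Since 0.100 < 5.991, we fail to reject the null hypothesis — the data are consistent with the 12:3:1 ratio.

0.100; consistent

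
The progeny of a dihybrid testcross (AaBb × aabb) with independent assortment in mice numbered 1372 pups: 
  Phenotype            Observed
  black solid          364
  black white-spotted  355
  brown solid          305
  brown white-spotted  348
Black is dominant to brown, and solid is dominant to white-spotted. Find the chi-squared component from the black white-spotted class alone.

A dihybrid testcross with independent assortment gives a 1:1:1:1 ratio.
The 1:1:1:1 ratio has 4 parts, so with N = 1372 the expected counts are:
  black solid: 1372 × 1/4 = 343
  black white-spotted: 1372 × 1/4 = 343
  brown solid: 1372 × 1/4 = 343
  brown white-spotted: 1372 × 1/4 = 343
Contribution of black white-spotted: (355 − 343)² / 343 = 0.4198

0.420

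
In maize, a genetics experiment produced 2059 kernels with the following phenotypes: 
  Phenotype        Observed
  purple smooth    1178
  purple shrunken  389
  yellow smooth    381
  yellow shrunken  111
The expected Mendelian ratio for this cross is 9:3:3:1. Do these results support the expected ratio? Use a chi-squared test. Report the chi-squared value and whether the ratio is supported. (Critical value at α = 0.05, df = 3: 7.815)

2.859; consistent

Total ratio parts = 16. Expected numbers out of 2059:
  purple smooth: 2059 × 9/16 = 1158.1875
  purple shrunken: 2059 × 3/16 = 386.0625
  yellow smooth: 2059 × 3/16 = 386.0625
  yellow shrunken: 2059 × 1/16 = 128.6875
χ² = Σ (O − E)² / E
  purple smooth: (1178 − 1158.1875)² / 1158.1875 = 0.3389
  purple shrunken: (389 − 386.0625)² / 386.0625 = 0.0224
  yellow smooth: (381 − 386.0625)² / 386.0625 = 0.0664
  yellow shrunken: (111 − 128.6875)² / 128.6875 = 2.4311
χ² = 0.3389 + 0.0224 + 0.0664 + 2.4311 = 2.8588 ≈ 2.859
Degrees of freedom = 4 − 1 = 3; critical value at α = 0.05 is 7.815.
Since 2.859 < 7.815, we fail to reject the null hypothesis — the data are consistent with the 9:3:3:1 ratio.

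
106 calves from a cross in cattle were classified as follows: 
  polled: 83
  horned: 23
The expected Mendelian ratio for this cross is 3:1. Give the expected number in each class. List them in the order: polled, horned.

79.5, 26.5

Total ratio parts = 4. Expected numbers out of 106:
  polled: 106 × 3/4 = 79.5
  horned: 106 × 1/4 = 26.5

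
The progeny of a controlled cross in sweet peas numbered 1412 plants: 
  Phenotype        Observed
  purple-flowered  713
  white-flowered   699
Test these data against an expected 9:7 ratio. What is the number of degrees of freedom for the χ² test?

A goodness-of-fit test with 2 phenotype classes has df = 2 − 1 = 1.

1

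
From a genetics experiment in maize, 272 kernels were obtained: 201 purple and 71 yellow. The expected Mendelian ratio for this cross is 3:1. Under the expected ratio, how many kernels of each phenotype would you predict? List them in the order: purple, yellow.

Expected counts for N = 272 under a 3:1 ratio (total parts = 4):
  purple: 272 × 3/4 = 204
  yellow: 272 × 1/4 = 68

204, 68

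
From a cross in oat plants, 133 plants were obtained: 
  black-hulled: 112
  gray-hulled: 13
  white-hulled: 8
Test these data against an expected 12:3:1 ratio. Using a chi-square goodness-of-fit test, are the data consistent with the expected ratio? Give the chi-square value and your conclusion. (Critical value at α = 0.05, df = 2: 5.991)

7.231; not consistent

The 12:3:1 ratio has 16 parts, so with N = 133 the expected counts are:
  black-hulled: 133 × 12/16 = 99.75
  gray-hulled: 133 × 3/16 = 24.9375
  white-hulled: 133 × 1/16 = 8.3125
χ² = Σ (O − E)² / E
  black-hulled: (112 − 99.75)² / 99.75 = 1.5044
  gray-hulled: (13 − 24.9375)² / 24.9375 = 5.7144
  white-hulled: (8 − 8.3125)² / 8.3125 = 0.0117
χ² = 1.5044 + 5.7144 + 0.0117 = 7.2305 ≈ 7.231
Degrees of freedom = 3 − 1 = 2; critical value at α = 0.05 is 5.991.
Since 7.231 > 5.991, we reject the null hypothesis — the data do not fit the 12:3:1 ratio.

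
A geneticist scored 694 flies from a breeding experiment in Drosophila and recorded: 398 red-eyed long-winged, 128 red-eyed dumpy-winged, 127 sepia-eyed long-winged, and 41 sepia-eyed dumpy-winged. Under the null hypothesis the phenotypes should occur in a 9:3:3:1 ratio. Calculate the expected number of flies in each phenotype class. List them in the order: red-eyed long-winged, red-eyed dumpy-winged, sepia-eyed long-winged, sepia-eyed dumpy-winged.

The 9:3:3:1 ratio has 16 parts, so with N = 694 the expected counts are:
  red-eyed long-winged: 694 × 9/16 = 390.375
  red-eyed dumpy-winged: 694 × 3/16 = 130.125
  sepia-eyed long-winged: 694 × 3/16 = 130.125
  sepia-eyed dumpy-winged: 694 × 1/16 = 43.375

390.375, 130.125, 130.125, 43.375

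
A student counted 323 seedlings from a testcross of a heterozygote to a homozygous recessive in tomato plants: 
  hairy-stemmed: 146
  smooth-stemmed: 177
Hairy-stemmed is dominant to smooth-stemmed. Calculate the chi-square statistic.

A testcross of a heterozygote (Aa × aa) gives a 1:1 phenotypic ratio.
Under the 1:1 hypothesis (Σ ratio = 2, N = 323):
  hairy-stemmed: 323 × 1/2 = 161.5
  smooth-stemmed: 323 × 1/2 = 161.5
χ² = Σ (O − E)² / E
  hairy-stemmed: (146 − 161.5)² / 161.5 = 1.4876
  smooth-stemmed: (177 − 161.5)² / 161.5 = 1.4876
χ² = 1.4876 + 1.4876 = 2.9752 ≈ 2.975

2.975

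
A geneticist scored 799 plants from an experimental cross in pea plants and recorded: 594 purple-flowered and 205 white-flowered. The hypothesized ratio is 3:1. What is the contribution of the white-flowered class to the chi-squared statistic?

Total ratio parts = 4. Expected numbers out of 799:
  purple-flowered: 799 × 3/4 = 599.25
  white-flowered: 799 × 1/4 = 199.75
Contribution of white-flowered: (205 − 199.75)² / 199.75 = 0.1380

0.138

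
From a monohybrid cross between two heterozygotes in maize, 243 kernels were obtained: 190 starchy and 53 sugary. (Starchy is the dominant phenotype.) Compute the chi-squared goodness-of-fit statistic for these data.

1.318

For a monohybrid cross between heterozygotes with complete dominance, the expected phenotypic ratio is 3:1.
Total ratio parts = 4. Expected numbers out of 243:
  starchy: 243 × 3/4 = 182.25
  sugary: 243 × 1/4 = 60.75
χ² = Σ (O − E)² / E
  starchy: (190 − 182.25)² / 182.25 = 0.3296
  sugary: (53 − 60.75)² / 60.75 = 0.9887
χ² = 0.3296 + 0.9887 = 1.3183 ≈ 1.318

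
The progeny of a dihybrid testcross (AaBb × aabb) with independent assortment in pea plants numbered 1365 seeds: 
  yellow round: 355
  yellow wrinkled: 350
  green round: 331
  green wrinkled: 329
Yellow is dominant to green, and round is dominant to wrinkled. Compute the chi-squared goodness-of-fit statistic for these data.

A dihybrid testcross with independent assortment gives a 1:1:1:1 ratio.
Under the 1:1:1:1 hypothesis (Σ ratio = 4, N = 1365):
  yellow round: 1365 × 1/4 = 341.25
  yellow wrinkled: 1365 × 1/4 = 341.25
  green round: 1365 × 1/4 = 341.25
  green wrinkled: 1365 × 1/4 = 341.25
χ² = Σ (O − E)² / E
  yellow round: (355 − 341.25)² / 341.25 = 0.5540
  yellow wrinkled: (350 − 341.25)² / 341.25 = 0.2244
  green round: (331 − 341.25)² / 341.25 = 0.3079
  green wrinkled: (329 − 341.25)² / 341.25 = 0.4397
χ² = 0.5540 + 0.2244 + 0.3079 + 0.4397 = 1.526

1.526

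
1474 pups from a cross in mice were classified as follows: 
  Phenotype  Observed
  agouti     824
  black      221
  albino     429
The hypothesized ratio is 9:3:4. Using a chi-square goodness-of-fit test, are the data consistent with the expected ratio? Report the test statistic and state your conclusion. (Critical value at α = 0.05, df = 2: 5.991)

21.060; not consistent

The 9:3:4 ratio has 16 parts, so with N = 1474 the expected counts are:
  agouti: 1474 × 9/16 = 829.125
  black: 1474 × 3/16 = 276.375
  albino: 1474 × 4/16 = 368.5
χ² = Σ (O − E)² / E
  agouti: (824 − 829.125)² / 829.125 = 0.0317
  black: (221 − 276.375)² / 276.375 = 11.0950
  albino: (429 − 368.5)² / 368.5 = 9.9328
χ² = 0.0317 + 11.0950 + 9.9328 = 21.0595 ≈ 21.060
Degrees of freedom = 3 − 1 = 2; critical value at α = 0.05 is 5.991.
Since 21.060 > 5.991, we reject the null hypothesis — the data do not fit the 9:3:4 ratio.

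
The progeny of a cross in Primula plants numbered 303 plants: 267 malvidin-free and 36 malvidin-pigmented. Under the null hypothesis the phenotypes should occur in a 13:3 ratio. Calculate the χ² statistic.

9.384

Under the 13:3 hypothesis (Σ ratio = 16, N = 303):
  malvidin-free: 303 × 13/16 = 246.1875
  malvidin-pigmented: 303 × 3/16 = 56.8125
χ² = Σ (O − E)² / E
  malvidin-free: (267 − 246.1875)² / 246.1875 = 1.7595
  malvidin-pigmented: (36 − 56.8125)² / 56.8125 = 7.6244
χ² = 1.7595 + 7.6244 = 9.3839 ≈ 9.384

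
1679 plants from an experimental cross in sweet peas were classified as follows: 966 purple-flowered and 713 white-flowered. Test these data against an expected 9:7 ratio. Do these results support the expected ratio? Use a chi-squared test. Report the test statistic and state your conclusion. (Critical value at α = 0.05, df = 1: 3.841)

1.125; consistent

Under the 9:7 hypothesis (Σ ratio = 16, N = 1679):
  purple-flowered: 1679 × 9/16 = 944.4375
  white-flowered: 1679 × 7/16 = 734.5625
χ² = Σ (O − E)² / E
  purple-flowered: (966 − 944.4375)² / 944.4375 = 0.4923
  white-flowered: (713 − 734.5625)² / 734.5625 = 0.6330
χ² = 0.4923 + 0.6330 = 1.1253 ≈ 1.125
Degrees of freedom = 2 − 1 = 1; critical value at α = 0.05 is 3.841.
Since 1.125 < 3.841, we fail to reject the null hypothesis — the data are consistent with the 9:7 ratio.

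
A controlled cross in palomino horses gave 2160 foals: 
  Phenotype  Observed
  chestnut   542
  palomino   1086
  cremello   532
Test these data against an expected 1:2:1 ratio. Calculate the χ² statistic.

0.159

Under the 1:2:1 hypothesis (Σ ratio = 4, N = 2160):
  chestnut: 2160 × 1/4 = 540
  palomino: 2160 × 2/4 = 1080
  cremello: 2160 × 1/4 = 540
χ² = Σ (O − E)² / E
  chestnut: (542 − 540)² / 540 = 0.0074
  palomino: (1086 − 1080)² / 1080 = 0.0333
  cremello: (532 − 540)² / 540 = 0.1185
χ² = 0.0074 + 0.0333 + 0.1185 = 0.1592 ≈ 0.159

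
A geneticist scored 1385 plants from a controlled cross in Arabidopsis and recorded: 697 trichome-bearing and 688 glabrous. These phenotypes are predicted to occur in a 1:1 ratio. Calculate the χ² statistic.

0.058

Under the 1:1 hypothesis (Σ ratio = 2, N = 1385):
  trichome-bearing: 1385 × 1/2 = 692.5
  glabrous: 1385 × 1/2 = 692.5
χ² = Σ (O − E)² / E
  trichome-bearing: (697 − 692.5)² / 692.5 = 0.0292
  glabrous: (688 − 692.5)² / 692.5 = 0.0292
χ² = 0.0292 + 0.0292 = 0.0584 ≈ 0.058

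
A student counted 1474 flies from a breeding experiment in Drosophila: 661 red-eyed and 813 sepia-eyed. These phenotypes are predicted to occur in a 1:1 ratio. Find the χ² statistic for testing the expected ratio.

15.674

Expected counts for N = 1474 under a 1:1 ratio (total parts = 2):
  red-eyed: 1474 × 1/2 = 737
  sepia-eyed: 1474 × 1/2 = 737
χ² = Σ (O − E)² / E
  red-eyed: (661 − 737)² / 737 = 7.8372
  sepia-eyed: (813 − 737)² / 737 = 7.8372
χ² = 7.8372 + 7.8372 = 15.6744 ≈ 15.674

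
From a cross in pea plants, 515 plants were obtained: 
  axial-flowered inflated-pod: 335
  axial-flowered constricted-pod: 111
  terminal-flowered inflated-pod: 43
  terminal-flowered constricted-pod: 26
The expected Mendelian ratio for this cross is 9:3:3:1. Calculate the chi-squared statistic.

40.146

The 9:3:3:1 ratio has 16 parts, so with N = 515 the expected counts are:
  axial-flowered inflated-pod: 515 × 9/16 = 289.6875
  axial-flowered constricted-pod: 515 × 3/16 = 96.5625
  terminal-flowered inflated-pod: 515 × 3/16 = 96.5625
  terminal-flowered constricted-pod: 515 × 1/16 = 32.1875
χ² = Σ (O − E)² / E
  axial-flowered inflated-pod: (335 − 289.6875)² / 289.6875 = 7.0877
  axial-flowered constricted-pod: (111 − 96.5625)² / 96.5625 = 2.1586
  terminal-flowered inflated-pod: (43 − 96.5625)² / 96.5625 = 29.7107
  terminal-flowered constricted-pod: (26 − 32.1875)² / 32.1875 = 1.1894
χ² = 7.0877 + 2.1586 + 29.7107 + 1.1894 = 40.1464 ≈ 40.146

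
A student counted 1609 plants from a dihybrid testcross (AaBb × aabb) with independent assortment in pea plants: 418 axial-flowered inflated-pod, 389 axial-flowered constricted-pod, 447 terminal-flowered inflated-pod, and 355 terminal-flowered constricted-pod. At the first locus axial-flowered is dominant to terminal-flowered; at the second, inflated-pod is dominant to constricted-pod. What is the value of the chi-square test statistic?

11.582

A dihybrid testcross with independent assortment gives a 1:1:1:1 ratio.
The 1:1:1:1 ratio has 4 parts, so with N = 1609 the expected counts are:
  axial-flowered inflated-pod: 1609 × 1/4 = 402.25
  axial-flowered constricted-pod: 1609 × 1/4 = 402.25
  terminal-flowered inflated-pod: 1609 × 1/4 = 402.25
  terminal-flowered constricted-pod: 1609 × 1/4 = 402.25
χ² = Σ (O − E)² / E
  axial-flowered inflated-pod: (418 − 402.25)² / 402.25 = 0.6167
  axial-flowered constricted-pod: (389 − 402.25)² / 402.25 = 0.4365
  terminal-flowered inflated-pod: (447 − 402.25)² / 402.25 = 4.9784
  terminal-flowered constricted-pod: (355 − 402.25)² / 402.25 = 5.5502
χ² = 0.6167 + 0.4365 + 4.9784 + 5.5502 = 11.5818 ≈ 11.582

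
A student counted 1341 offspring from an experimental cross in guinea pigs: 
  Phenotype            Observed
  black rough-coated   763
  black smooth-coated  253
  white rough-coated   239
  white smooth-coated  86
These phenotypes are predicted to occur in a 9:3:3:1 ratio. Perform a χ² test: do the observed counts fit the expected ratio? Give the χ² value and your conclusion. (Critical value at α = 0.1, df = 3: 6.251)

0.782; consistent

Expected counts for N = 1341 under a 9:3:3:1 ratio (total parts = 16):
  black rough-coated: 1341 × 9/16 = 754.3125
  black smooth-coated: 1341 × 3/16 = 251.4375
  white rough-coated: 1341 × 3/16 = 251.4375
  white smooth-coated: 1341 × 1/16 = 83.8125
χ² = Σ (O − E)² / E
  black rough-coated: (763 − 754.3125)² / 754.3125 = 0.1001
  black smooth-coated: (253 − 251.4375)² / 251.4375 = 0.0097
  white rough-coated: (239 − 251.4375)² / 251.4375 = 0.6152
  white smooth-coated: (86 − 83.8125)² / 83.8125 = 0.0571
χ² = 0.1001 + 0.0097 + 0.6152 + 0.0571 = 0.7821 ≈ 0.782
Degrees of freedom = 4 − 1 = 3; critical value at α = 0.1 is 6.251.
Since 0.782 < 6.251, we fail to reject the null hypothesis — the data are consistent with the 9:3:3:1 ratio.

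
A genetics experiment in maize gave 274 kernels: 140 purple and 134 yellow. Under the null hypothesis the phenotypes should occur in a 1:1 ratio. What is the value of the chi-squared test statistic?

Total ratio parts = 2. Expected numbers out of 274:
  purple: 274 × 1/2 = 137
  yellow: 274 × 1/2 = 137
χ² = Σ (O − E)² / E
  purple: (140 − 137)² / 137 = 0.0657
  yellow: (134 − 137)² / 137 = 0.0657
χ² = 0.0657 + 0.0657 = 0.1314 ≈ 0.131

0.131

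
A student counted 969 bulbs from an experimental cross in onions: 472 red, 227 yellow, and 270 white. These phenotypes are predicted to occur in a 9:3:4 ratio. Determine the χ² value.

Under the 9:3:4 hypothesis (Σ ratio = 16, N = 969):
  red: 969 × 9/16 = 545.0625
  yellow: 969 × 3/16 = 181.6875
  white: 969 × 4/16 = 242.25
χ² = Σ (O − E)² / E
  red: (472 − 545.0625)² / 545.0625 = 9.7936
  yellow: (227 − 181.6875)² / 181.6875 = 11.3008
  white: (270 − 242.25)² / 242.25 = 3.1788
χ² = 9.7936 + 11.3008 + 3.1788 = 24.2732 ≈ 24.273

24.273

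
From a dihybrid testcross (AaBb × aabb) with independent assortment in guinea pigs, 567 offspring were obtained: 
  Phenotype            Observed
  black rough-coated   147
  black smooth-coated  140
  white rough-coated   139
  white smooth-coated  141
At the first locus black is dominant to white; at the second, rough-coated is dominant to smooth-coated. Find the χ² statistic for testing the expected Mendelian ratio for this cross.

0.273

A dihybrid testcross with independent assortment gives a 1:1:1:1 ratio.
Expected counts for N = 567 under a 1:1:1:1 ratio (total parts = 4):
  black rough-coated: 567 × 1/4 = 141.75
  black smooth-coated: 567 × 1/4 = 141.75
  white rough-coated: 567 × 1/4 = 141.75
  white smooth-coated: 567 × 1/4 = 141.75
χ² = Σ (O − E)² / E
  black rough-coated: (147 − 141.75)² / 141.75 = 0.1944
  black smooth-coated: (140 − 141.75)² / 141.75 = 0.0216
  white rough-coated: (139 − 141.75)² / 141.75 = 0.0534
  white smooth-coated: (141 − 141.75)² / 141.75 = 0.0040
χ² = 0.1944 + 0.0216 + 0.0534 + 0.0040 = 0.2734 ≈ 0.273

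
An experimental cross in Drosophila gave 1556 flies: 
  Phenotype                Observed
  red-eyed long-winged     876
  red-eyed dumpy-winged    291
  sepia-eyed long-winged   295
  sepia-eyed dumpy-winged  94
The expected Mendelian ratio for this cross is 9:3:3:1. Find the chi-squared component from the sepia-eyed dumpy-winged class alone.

Under the 9:3:3:1 hypothesis (Σ ratio = 16, N = 1556):
  red-eyed long-winged: 1556 × 9/16 = 875.25
  red-eyed dumpy-winged: 1556 × 3/16 = 291.75
  sepia-eyed long-winged: 1556 × 3/16 = 291.75
  sepia-eyed dumpy-winged: 1556 × 1/16 = 97.25
Contribution of sepia-eyed dumpy-winged: (94 − 97.25)² / 97.25 = 0.1086

0.109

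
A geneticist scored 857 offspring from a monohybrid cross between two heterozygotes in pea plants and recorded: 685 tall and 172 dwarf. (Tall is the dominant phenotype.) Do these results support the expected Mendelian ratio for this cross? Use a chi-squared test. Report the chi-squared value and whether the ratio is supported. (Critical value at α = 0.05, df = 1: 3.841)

11.109; not consistent

For a monohybrid cross between heterozygotes with complete dominance, the expected phenotypic ratio is 3:1.
The 3:1 ratio has 4 parts, so with N = 857 the expected counts are:
  tall: 857 × 3/4 = 642.75
  dwarf: 857 × 1/4 = 214.25
χ² = Σ (O − E)² / E
  tall: (685 − 642.75)² / 642.75 = 2.7772
  dwarf: (172 − 214.25)² / 214.25 = 8.3317
χ² = 2.7772 + 8.3317 = 11.1089 ≈ 11.109
Degrees of freedom = 2 − 1 = 1; critical value at α = 0.05 is 3.841.
Since 11.109 > 3.841, we reject the null hypothesis — the data do not fit the 3:1 ratio.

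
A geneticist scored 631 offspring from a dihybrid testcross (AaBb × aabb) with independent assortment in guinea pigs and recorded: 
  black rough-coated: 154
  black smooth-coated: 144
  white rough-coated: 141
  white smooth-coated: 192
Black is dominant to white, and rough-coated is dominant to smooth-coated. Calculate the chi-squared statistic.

10.502

A dihybrid testcross with independent assortment gives a 1:1:1:1 ratio.
Under the 1:1:1:1 hypothesis (Σ ratio = 4, N = 631):
  black rough-coated: 631 × 1/4 = 157.75
  black smooth-coated: 631 × 1/4 = 157.75
  white rough-coated: 631 × 1/4 = 157.75
  white smooth-coated: 631 × 1/4 = 157.75
χ² = Σ (O − E)² / E
  black rough-coated: (154 − 157.75)² / 157.75 = 0.0891
  black smooth-coated: (144 − 157.75)² / 157.75 = 1.1985
  white rough-coated: (141 − 157.75)² / 157.75 = 1.7785
  white smooth-coated: (192 − 157.75)² / 157.75 = 7.4362
χ² = 0.0891 + 1.1985 + 1.7785 + 7.4362 = 10.5023 ≈ 10.502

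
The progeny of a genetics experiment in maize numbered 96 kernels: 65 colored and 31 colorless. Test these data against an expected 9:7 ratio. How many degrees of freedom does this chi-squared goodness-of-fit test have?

1

A goodness-of-fit test with 2 phenotype classes has df = 2 − 1 = 1.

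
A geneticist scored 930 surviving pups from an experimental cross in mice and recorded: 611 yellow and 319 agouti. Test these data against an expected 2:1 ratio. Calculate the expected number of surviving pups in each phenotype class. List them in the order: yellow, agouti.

620, 310

Total ratio parts = 3. Expected numbers out of 930:
  yellow: 930 × 2/3 = 620
  agouti: 930 × 1/3 = 310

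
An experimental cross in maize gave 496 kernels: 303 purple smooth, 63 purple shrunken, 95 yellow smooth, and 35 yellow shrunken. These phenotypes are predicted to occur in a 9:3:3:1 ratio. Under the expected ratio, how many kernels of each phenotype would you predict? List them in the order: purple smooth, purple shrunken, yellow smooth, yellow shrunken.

279, 93, 93, 31

The 9:3:3:1 ratio has 16 parts, so with N = 496 the expected counts are:
  purple smooth: 496 × 9/16 = 279
  purple shrunken: 496 × 3/16 = 93
  yellow smooth: 496 × 3/16 = 93
  yellow shrunken: 496 × 1/16 = 31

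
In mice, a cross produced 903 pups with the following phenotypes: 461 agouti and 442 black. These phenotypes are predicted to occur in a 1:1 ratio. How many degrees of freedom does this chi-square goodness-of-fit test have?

1

A goodness-of-fit test with 2 phenotype classes has df = 2 − 1 = 1.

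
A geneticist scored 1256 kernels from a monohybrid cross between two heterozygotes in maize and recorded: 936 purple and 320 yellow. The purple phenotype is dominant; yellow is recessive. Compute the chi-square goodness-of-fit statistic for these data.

0.153

For a monohybrid cross between heterozygotes with complete dominance, the expected phenotypic ratio is 3:1.
Under the 3:1 hypothesis (Σ ratio = 4, N = 1256):
  purple: 1256 × 3/4 = 942
  yellow: 1256 × 1/4 = 314
χ² = Σ (O − E)² / E
  purple: (936 − 942)² / 942 = 0.0382
  yellow: (320 − 314)² / 314 = 0.1146
χ² = 0.0382 + 0.1146 = 0.1528 ≈ 0.153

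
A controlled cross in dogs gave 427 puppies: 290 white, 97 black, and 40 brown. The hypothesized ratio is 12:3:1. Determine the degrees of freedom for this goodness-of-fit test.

A goodness-of-fit test with 3 phenotype classes has df = 3 − 1 = 2.

2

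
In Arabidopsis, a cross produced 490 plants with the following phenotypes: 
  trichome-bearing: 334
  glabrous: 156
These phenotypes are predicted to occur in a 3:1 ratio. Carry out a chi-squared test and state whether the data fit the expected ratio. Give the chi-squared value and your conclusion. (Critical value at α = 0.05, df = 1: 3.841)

Under the 3:1 hypothesis (Σ ratio = 4, N = 490):
  trichome-bearing: 490 × 3/4 = 367.5
  glabrous: 490 × 1/4 = 122.5
χ² = Σ (O − E)² / E
  trichome-bearing: (334 − 367.5)² / 367.5 = 3.0537
  glabrous: (156 − 122.5)² / 122.5 = 9.1612
χ² = 3.0537 + 9.1612 = 12.2149 ≈ 12.215
Degrees of freedom = 2 − 1 = 1; critical value at α = 0.05 is 3.841.
Since 12.215 > 3.841, we reject the null hypothesis — the data do not fit the 3:1 ratio.

12.215; not consistent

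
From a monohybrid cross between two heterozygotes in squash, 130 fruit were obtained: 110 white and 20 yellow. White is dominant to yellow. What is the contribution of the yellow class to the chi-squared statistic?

4.808

For a monohybrid cross between heterozygotes with complete dominance, the expected phenotypic ratio is 3:1.
The 3:1 ratio has 4 parts, so with N = 130 the expected counts are:
  white: 130 × 3/4 = 97.5
  yellow: 130 × 1/4 = 32.5
Contribution of yellow: (20 − 32.5)² / 32.5 = 4.8077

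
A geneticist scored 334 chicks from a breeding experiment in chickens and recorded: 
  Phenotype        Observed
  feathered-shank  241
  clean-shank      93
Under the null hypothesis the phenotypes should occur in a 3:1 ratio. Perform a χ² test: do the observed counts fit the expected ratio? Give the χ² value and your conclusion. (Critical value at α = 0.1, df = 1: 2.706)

1.441; consistent

The 3:1 ratio has 4 parts, so with N = 334 the expected counts are:
  feathered-shank: 334 × 3/4 = 250.5
  clean-shank: 334 × 1/4 = 83.5
χ² = Σ (O − E)² / E
  feathered-shank: (241 − 250.5)² / 250.5 = 0.3603
  clean-shank: (93 − 83.5)² / 83.5 = 1.0808
χ² = 0.3603 + 1.0808 = 1.4411 ≈ 1.441
Degrees of freedom = 2 − 1 = 1; critical value at α = 0.1 is 2.706.
Since 1.441 < 2.706, we fail to reject the null hypothesis — the data are consistent with the 3:1 ratio.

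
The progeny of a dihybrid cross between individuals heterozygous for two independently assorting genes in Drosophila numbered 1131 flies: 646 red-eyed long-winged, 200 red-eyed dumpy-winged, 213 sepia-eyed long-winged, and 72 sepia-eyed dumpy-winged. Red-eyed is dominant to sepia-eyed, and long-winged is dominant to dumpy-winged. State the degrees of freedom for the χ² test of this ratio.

3

A dihybrid F₂ with independent assortment and complete dominance at both loci gives a 9:3:3:1 phenotypic ratio.
A goodness-of-fit test with 4 phenotype classes has df = 4 − 1 = 3.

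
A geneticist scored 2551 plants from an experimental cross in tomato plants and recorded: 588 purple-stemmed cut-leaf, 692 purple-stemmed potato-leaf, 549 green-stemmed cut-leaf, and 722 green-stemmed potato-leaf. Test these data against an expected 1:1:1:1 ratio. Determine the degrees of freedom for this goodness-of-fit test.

3

A goodness-of-fit test with 4 phenotype classes has df = 4 − 1 = 3.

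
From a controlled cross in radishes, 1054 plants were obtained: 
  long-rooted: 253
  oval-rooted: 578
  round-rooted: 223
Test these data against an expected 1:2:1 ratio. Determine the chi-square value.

11.579

Under the 1:2:1 hypothesis (Σ ratio = 4, N = 1054):
  long-rooted: 1054 × 1/4 = 263.5
  oval-rooted: 1054 × 2/4 = 527
  round-rooted: 1054 × 1/4 = 263.5
χ² = Σ (O − E)² / E
  long-rooted: (253 − 263.5)² / 263.5 = 0.4184
  oval-rooted: (578 − 527)² / 527 = 4.9355
  round-rooted: (223 − 263.5)² / 263.5 = 6.2249
χ² = 0.4184 + 4.9355 + 6.2249 = 11.5788 ≈ 11.579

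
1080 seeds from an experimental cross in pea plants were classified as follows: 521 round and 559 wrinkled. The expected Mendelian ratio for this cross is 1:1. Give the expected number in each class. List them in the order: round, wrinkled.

540, 540

Under the 1:1 hypothesis (Σ ratio = 2, N = 1080):
  round: 1080 × 1/2 = 540
  wrinkled: 1080 × 1/2 = 540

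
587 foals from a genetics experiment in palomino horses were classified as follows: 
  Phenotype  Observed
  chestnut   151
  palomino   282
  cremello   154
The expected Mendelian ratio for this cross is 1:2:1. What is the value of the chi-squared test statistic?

Under the 1:2:1 hypothesis (Σ ratio = 4, N = 587):
  chestnut: 587 × 1/4 = 146.75
  palomino: 587 × 2/4 = 293.5
  cremello: 587 × 1/4 = 146.75
χ² = Σ (O − E)² / E
  chestnut: (151 − 146.75)² / 146.75 = 0.1231
  palomino: (282 − 293.5)² / 293.5 = 0.4506
  cremello: (154 − 146.75)² / 146.75 = 0.3582
χ² = 0.1231 + 0.4506 + 0.3582 = 0.9319 ≈ 0.932

0.932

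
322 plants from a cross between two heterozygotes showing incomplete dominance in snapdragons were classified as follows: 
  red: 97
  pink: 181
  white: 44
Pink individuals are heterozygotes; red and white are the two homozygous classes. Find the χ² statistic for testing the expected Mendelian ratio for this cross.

With incomplete dominance, a heterozygote × heterozygote cross gives a 1:2:1 phenotypic ratio.
Expected counts for N = 322 under a 1:2:1 ratio (total parts = 4):
  red: 322 × 1/4 = 80.5
  pink: 322 × 2/4 = 161
  white: 322 × 1/4 = 80.5
χ² = Σ (O − E)² / E
  red: (97 − 80.5)² / 80.5 = 3.3820
  pink: (181 − 161)² / 161 = 2.4845
  white: (44 − 80.5)² / 80.5 = 16.5497
χ² = 3.3820 + 2.4845 + 16.5497 = 22.4162 ≈ 22.416

22.416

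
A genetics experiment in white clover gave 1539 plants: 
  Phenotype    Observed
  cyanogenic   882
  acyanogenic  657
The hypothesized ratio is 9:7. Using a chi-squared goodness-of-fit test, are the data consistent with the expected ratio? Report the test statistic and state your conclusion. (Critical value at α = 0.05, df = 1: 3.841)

0.703; consistent

Under the 9:7 hypothesis (Σ ratio = 16, N = 1539):
  cyanogenic: 1539 × 9/16 = 865.6875
  acyanogenic: 1539 × 7/16 = 673.3125
χ² = Σ (O − E)² / E
  cyanogenic: (882 − 865.6875)² / 865.6875 = 0.3074
  acyanogenic: (657 − 673.3125)² / 673.3125 = 0.3952
χ² = 0.3074 + 0.3952 = 0.7026 ≈ 0.703
Degrees of freedom = 2 − 1 = 1; critical value at α = 0.05 is 3.841.
Since 0.703 < 3.841, we fail to reject the null hypothesis — the data are consistent with the 9:7 ratio.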